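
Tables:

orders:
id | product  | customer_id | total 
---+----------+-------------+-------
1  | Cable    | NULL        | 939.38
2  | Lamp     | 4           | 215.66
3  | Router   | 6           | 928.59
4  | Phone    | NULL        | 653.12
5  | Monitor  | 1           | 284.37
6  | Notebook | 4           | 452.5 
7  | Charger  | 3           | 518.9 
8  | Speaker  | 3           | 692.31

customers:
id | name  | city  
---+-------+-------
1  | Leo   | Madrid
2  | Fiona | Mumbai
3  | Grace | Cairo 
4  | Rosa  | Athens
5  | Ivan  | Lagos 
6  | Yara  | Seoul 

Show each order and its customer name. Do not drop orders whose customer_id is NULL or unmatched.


LEFT JOIN keeps every row from orders (the left table); where customer_id has no match in customers, the customer columns become NULL. Walk through each order:
  - order 1 (Cable): customer_id=NULL, no match -> kept with NULL
  - order 2 (Lamp): customer_id=4 -> matches Rosa
  - order 3 (Router): customer_id=6 -> matches Yara
  - order 4 (Phone): customer_id=NULL, no match -> kept with NULL
  - order 5 (Monitor): customer_id=1 -> matches Leo
  - order 6 (Notebook): customer_id=4 -> matches Rosa
  - order 7 (Charger): customer_id=3 -> matches Grace
  - order 8 (Speaker): customer_id=3 -> matches Grace
All 8 rows appear; 2 have NULL customer.

SQL:
SELECT a.product, b.name AS customer
FROM orders a
LEFT JOIN customers b ON a.customer_id = b.id

Result:
product  | customer
---------+---------
Cable    | NULL    
Lamp     | Rosa    
Router   | Yara    
Phone    | NULL    
Monitor  | Leo     
Notebook | Rosa    
Charger  | Grace   
Speaker  | Grace   


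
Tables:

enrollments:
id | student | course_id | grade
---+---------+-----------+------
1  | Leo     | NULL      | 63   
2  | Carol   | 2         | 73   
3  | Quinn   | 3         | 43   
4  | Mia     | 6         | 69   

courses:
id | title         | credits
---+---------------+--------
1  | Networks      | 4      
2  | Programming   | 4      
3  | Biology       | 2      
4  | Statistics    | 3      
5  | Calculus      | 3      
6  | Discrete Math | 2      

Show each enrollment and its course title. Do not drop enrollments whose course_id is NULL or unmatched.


LEFT JOIN keeps every row from enrollments (the left table); where course_id has no match in courses, the course columns become NULL. Walk through each enrollment:
  - enrollment 1 (Leo): course_id=NULL, no match -> kept with NULL
  - enrollment 2 (Carol): course_id=2 -> matches Programming
  - enrollment 3 (Quinn): course_id=3 -> matches Biology
  - enrollment 4 (Mia): course_id=6 -> matches Discrete Math
All 4 rows appear; 1 has NULL course.

SQL:
SELECT a.student, b.title AS course
FROM enrollments a
LEFT JOIN courses b ON a.course_id = b.id

Result:
student | course       
--------+--------------
Leo     | NULL         
Carol   | Programming  
Quinn   | Biology      
Mia     | Discrete Math


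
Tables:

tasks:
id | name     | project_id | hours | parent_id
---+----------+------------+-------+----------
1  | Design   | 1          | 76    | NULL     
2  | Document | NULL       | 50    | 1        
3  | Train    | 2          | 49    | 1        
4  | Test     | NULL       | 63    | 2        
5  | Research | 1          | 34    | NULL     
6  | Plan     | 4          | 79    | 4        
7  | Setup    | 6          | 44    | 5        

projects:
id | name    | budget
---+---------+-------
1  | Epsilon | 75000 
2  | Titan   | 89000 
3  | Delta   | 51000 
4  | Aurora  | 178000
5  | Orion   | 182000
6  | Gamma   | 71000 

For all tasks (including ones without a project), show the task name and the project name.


LEFT JOIN keeps every row from tasks (the left table); where project_id has no match in projects, the project columns become NULL. Walk through each task:
  - task 1 (Design): project_id=1 -> matches Epsilon
  - task 2 (Document): project_id=NULL, no match -> kept with NULL
  - task 3 (Train): project_id=2 -> matches Titan
  - task 4 (Test): project_id=NULL, no match -> kept with NULL
  - task 5 (Research): project_id=1 -> matches Epsilon
  - task 6 (Plan): project_id=4 -> matches Aurora
  - task 7 (Setup): project_id=6 -> matches Gamma
All 7 rows appear; 2 have NULL project.

SQL:
SELECT a.name, b.name AS project
FROM tasks a
LEFT JOIN projects b ON a.project_id = b.id

Result:
name     | project
---------+--------
Design   | Epsilon
Document | NULL   
Train    | Titan  
Test     | NULL   
Research | Epsilon
Plan     | Aurora 
Setup    | Gamma  


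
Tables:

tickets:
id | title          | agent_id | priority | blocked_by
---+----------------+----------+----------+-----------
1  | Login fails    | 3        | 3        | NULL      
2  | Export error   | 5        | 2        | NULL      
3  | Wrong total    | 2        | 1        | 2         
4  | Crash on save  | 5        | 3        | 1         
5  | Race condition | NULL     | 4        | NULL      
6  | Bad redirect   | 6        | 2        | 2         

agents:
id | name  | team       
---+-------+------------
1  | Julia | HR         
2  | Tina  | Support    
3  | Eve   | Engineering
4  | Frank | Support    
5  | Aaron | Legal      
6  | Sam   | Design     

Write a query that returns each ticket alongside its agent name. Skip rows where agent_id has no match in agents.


INNER JOIN keeps only tickets rows whose agent_id matches an id in agents. Walk through each ticket:
  - ticket 1 (Login fails): agent_id=3 -> matches Eve
  - ticket 2 (Export error): agent_id=5 -> matches Aaron
  - ticket 3 (Wrong total): agent_id=2 -> matches Tina
  - ticket 4 (Crash on save): agent_id=5 -> matches Aaron
  - ticket 5 (Race condition): agent_id=NULL, no match -> dropped
  - ticket 6 (Bad redirect): agent_id=6 -> matches Sam
So 1 of 6 rows is dropped.

SQL:
SELECT a.title, b.name AS agent
FROM tickets a
INNER JOIN agents b ON a.agent_id = b.id

Result:
title         | agent
--------------+------
Login fails   | Eve  
Export error  | Aaron
Wrong total   | Tina 
Crash on save | Aaron
Bad redirect  | Sam  


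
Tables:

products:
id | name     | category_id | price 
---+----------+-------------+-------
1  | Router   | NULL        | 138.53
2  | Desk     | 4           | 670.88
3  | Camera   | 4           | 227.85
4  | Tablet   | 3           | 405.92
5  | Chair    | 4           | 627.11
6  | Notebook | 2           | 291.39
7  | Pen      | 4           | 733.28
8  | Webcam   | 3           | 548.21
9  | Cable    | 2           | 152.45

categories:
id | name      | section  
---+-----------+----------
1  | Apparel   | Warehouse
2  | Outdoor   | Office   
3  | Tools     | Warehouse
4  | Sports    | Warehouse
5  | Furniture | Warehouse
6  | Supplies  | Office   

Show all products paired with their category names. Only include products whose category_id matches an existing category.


INNER JOIN keeps only products rows whose category_id matches an id in categories. Walk through each product:
  - product 1 (Router): category_id=NULL, no match -> dropped
  - product 2 (Desk): category_id=4 -> matches Sports
  - product 3 (Camera): category_id=4 -> matches Sports
  - product 4 (Tablet): category_id=3 -> matches Tools
  - product 5 (Chair): category_id=4 -> matches Sports
  - product 6 (Notebook): category_id=2 -> matches Outdoor
  - product 7 (Pen): category_id=4 -> matches Sports
  - product 8 (Webcam): category_id=3 -> matches Tools
  - product 9 (Cable): category_id=2 -> matches Outdoor
So 1 of 9 rows is dropped.

SQL:
SELECT a.name, b.name AS category
FROM products a
INNER JOIN categories b ON a.category_id = b.id

Result:
name     | category
---------+---------
Desk     | Sports  
Camera   | Sports  
Tablet   | Tools   
Chair    | Sports  
Notebook | Outdoor 
Pen      | Sports  
Webcam   | Tools   
Cable    | Outdoor 


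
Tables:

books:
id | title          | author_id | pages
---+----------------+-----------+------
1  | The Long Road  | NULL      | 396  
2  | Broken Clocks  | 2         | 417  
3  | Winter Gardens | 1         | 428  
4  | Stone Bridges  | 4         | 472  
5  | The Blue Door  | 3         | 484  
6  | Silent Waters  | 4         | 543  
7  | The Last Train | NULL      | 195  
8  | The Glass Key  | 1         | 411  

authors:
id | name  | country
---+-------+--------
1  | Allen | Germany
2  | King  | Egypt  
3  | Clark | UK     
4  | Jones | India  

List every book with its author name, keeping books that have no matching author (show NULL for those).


LEFT JOIN keeps every row from books (the left table); where author_id has no match in authors, the author columns become NULL. Walk through each book:
  - book 1 (The Long Road): author_id=NULL, no match -> kept with NULL
  - book 2 (Broken Clocks): author_id=2 -> matches King
  - book 3 (Winter Gardens): author_id=1 -> matches Allen
  - book 4 (Stone Bridges): author_id=4 -> matches Jones
  - book 5 (The Blue Door): author_id=3 -> matches Clark
  - book 6 (Silent Waters): author_id=4 -> matches Jones
  - book 7 (The Last Train): author_id=NULL, no match -> kept with NULL
  - book 8 (The Glass Key): author_id=1 -> matches Allen
All 8 rows appear; 2 have NULL author.

SQL:
SELECT a.title, b.name AS author
FROM books a
LEFT JOIN authors b ON a.author_id = b.id

Result:
title          | author
---------------+-------
The Long Road  | NULL  
Broken Clocks  | King  
Winter Gardens | Allen 
Stone Bridges  | Jones 
The Blue Door  | Clark 
Silent Waters  | Jones 
The Last Train | NULL  
The Glass Key  | Allen 


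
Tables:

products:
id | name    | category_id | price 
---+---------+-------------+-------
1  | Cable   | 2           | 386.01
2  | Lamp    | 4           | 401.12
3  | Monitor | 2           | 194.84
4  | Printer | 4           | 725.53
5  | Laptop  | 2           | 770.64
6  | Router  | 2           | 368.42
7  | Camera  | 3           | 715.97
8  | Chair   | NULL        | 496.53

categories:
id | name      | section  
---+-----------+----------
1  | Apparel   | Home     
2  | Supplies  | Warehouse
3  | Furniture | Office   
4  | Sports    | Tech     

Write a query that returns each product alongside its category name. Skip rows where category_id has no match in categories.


INNER JOIN keeps only products rows whose category_id matches an id in categories. Walk through each product:
  - product 1 (Cable): category_id=2 -> matches Supplies
  - product 2 (Lamp): category_id=4 -> matches Sports
  - product 3 (Monitor): category_id=2 -> matches Supplies
  - product 4 (Printer): category_id=4 -> matches Sports
  - product 5 (Laptop): category_id=2 -> matches Supplies
  - product 6 (Router): category_id=2 -> matches Supplies
  - product 7 (Camera): category_id=3 -> matches Furniture
  - product 8 (Chair): category_id=NULL, no match -> dropped
So 1 of 8 rows is dropped.

SQL:
SELECT a.name, b.name AS category
FROM products a
INNER JOIN categories b ON a.category_id = b.id

Result:
name    | category 
--------+----------
Cable   | Supplies 
Lamp    | Sports   
Monitor | Supplies 
Printer | Sports   
Laptop  | Supplies 
Router  | Supplies 
Camera  | Furniture


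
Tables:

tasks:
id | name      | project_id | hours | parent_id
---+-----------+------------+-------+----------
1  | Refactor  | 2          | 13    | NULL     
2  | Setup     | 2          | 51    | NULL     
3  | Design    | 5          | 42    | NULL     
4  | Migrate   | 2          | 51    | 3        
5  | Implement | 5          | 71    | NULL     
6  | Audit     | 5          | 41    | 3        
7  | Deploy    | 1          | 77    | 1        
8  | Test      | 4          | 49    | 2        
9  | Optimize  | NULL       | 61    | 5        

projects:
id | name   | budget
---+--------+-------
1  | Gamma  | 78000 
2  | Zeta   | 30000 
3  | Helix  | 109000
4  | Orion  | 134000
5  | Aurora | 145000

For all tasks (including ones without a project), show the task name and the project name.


LEFT JOIN keeps every row from tasks (the left table); where project_id has no match in projects, the project columns become NULL. Walk through each task:
  - task 1 (Refactor): project_id=2 -> matches Zeta
  - task 2 (Setup): project_id=2 -> matches Zeta
  - task 3 (Design): project_id=5 -> matches Aurora
  - task 4 (Migrate): project_id=2 -> matches Zeta
  - task 5 (Implement): project_id=5 -> matches Aurora
  - task 6 (Audit): project_id=5 -> matches Aurora
  - task 7 (Deploy): project_id=1 -> matches Gamma
  - task 8 (Test): project_id=4 -> matches Orion
  - task 9 (Optimize): project_id=NULL, no match -> kept with NULL
All 9 rows appear; 1 has NULL project.

SQL:
SELECT a.name, b.name AS project
FROM tasks a
LEFT JOIN projects b ON a.project_id = b.id

Result:
name      | project
----------+--------
Refactor  | Zeta   
Setup     | Zeta   
Design    | Aurora 
Migrate   | Zeta   
Implement | Aurora 
Audit     | Aurora 
Deploy    | Gamma  
Test      | Orion  
Optimize  | NULL   


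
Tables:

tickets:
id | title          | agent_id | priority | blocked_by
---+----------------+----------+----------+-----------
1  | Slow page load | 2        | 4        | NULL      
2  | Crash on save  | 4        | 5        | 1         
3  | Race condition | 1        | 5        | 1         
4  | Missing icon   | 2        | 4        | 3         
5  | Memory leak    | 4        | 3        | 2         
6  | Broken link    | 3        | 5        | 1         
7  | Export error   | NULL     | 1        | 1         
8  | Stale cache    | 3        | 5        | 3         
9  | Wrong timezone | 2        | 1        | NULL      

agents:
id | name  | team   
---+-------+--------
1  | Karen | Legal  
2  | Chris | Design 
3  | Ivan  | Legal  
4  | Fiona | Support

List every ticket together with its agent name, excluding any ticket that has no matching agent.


INNER JOIN keeps only tickets rows whose agent_id matches an id in agents. Walk through each ticket:
  - ticket 1 (Slow page load): agent_id=2 -> matches Chris
  - ticket 2 (Crash on save): agent_id=4 -> matches Fiona
  - ticket 3 (Race condition): agent_id=1 -> matches Karen
  - ticket 4 (Missing icon): agent_id=2 -> matches Chris
  - ticket 5 (Memory leak): agent_id=4 -> matches Fiona
  - ticket 6 (Broken link): agent_id=3 -> matches Ivan
  - ticket 7 (Export error): agent_id=NULL, no match -> dropped
  - ticket 8 (Stale cache): agent_id=3 -> matches Ivan
  - ticket 9 (Wrong timezone): agent_id=2 -> matches Chris
So 1 of 9 rows is dropped.

SQL:
SELECT a.title, b.name AS agent
FROM tickets a
INNER JOIN agents b ON a.agent_id = b.id

Result:
title          | agent
---------------+------
Slow page load | Chris
Crash on save  | Fiona
Race condition | Karen
Missing icon   | Chris
Memory leak    | Fiona
Broken link    | Ivan 
Stale cache    | Ivan 
Wrong timezone | Chris


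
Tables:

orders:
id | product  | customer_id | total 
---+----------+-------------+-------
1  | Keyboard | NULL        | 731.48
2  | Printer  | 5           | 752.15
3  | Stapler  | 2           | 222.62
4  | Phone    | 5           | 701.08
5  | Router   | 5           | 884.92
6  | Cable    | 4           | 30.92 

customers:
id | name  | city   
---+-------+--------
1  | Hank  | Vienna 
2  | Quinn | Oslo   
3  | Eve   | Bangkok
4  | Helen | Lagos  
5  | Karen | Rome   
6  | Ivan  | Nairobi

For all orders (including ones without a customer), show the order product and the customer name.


LEFT JOIN keeps every row from orders (the left table); where customer_id has no match in customers, the customer columns become NULL. Walk through each order:
  - order 1 (Keyboard): customer_id=NULL, no match -> kept with NULL
  - order 2 (Printer): customer_id=5 -> matches Karen
  - order 3 (Stapler): customer_id=2 -> matches Quinn
  - order 4 (Phone): customer_id=5 -> matches Karen
  - order 5 (Router): customer_id=5 -> matches Karen
  - order 6 (Cable): customer_id=4 -> matches Helen
All 6 rows appear; 1 has NULL customer.

SQL:
SELECT a.product, b.name AS customer
FROM orders a
LEFT JOIN customers b ON a.customer_id = b.id

Result:
product  | customer
---------+---------
Keyboard | NULL    
Printer  | Karen   
Stapler  | Quinn   
Phone    | Karen   
Router   | Karen   
Cable    | Helen   


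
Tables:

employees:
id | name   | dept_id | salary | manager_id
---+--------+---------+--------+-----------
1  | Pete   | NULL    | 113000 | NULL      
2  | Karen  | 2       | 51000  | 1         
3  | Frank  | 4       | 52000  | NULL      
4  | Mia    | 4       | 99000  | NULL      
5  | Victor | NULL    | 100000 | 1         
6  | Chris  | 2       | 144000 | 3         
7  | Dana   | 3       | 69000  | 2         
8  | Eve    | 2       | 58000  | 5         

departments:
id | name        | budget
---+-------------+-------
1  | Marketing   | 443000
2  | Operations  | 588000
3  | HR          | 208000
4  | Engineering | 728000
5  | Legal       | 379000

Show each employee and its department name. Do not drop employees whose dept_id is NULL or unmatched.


LEFT JOIN keeps every row from employees (the left table); where dept_id has no match in departments, the department columns become NULL. Walk through each employee:
  - employee 1 (Pete): dept_id=NULL, no match -> kept with NULL
  - employee 2 (Karen): dept_id=2 -> matches Operations
  - employee 3 (Frank): dept_id=4 -> matches Engineering
  - employee 4 (Mia): dept_id=4 -> matches Engineering
  - employee 5 (Victor): dept_id=NULL, no match -> kept with NULL
  - employee 6 (Chris): dept_id=2 -> matches Operations
  - employee 7 (Dana): dept_id=3 -> matches HR
  - employee 8 (Eve): dept_id=2 -> matches Operations
All 8 rows appear; 2 have NULL department.

SQL:
SELECT a.name, b.name AS department
FROM employees a
LEFT JOIN departments b ON a.dept_id = b.id

Result:
name   | department 
-------+------------
Pete   | NULL       
Karen  | Operations 
Frank  | Engineering
Mia    | Engineering
Victor | NULL       
Chris  | Operations 
Dana   | HR         
Eve    | Operations 


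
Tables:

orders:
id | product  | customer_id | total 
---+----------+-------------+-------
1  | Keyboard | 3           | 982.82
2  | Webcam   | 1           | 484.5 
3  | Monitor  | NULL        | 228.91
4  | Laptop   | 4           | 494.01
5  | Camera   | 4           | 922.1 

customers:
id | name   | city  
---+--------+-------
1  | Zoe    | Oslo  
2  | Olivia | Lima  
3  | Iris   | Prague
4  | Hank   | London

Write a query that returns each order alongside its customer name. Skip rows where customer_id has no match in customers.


INNER JOIN keeps only orders rows whose customer_id matches an id in customers. Walk through each order:
  - order 1 (Keyboard): customer_id=3 -> matches Iris
  - order 2 (Webcam): customer_id=1 -> matches Zoe
  - order 3 (Monitor): customer_id=NULL, no match -> dropped
  - order 4 (Laptop): customer_id=4 -> matches Hank
  - order 5 (Camera): customer_id=4 -> matches Hank
So 1 of 5 rows is dropped.

SQL:
SELECT a.product, b.name AS customer
FROM orders a
INNER JOIN customers b ON a.customer_id = b.id

Result:
product  | customer
---------+---------
Keyboard | Iris    
Webcam   | Zoe     
Laptop   | Hank    
Camera   | Hank    


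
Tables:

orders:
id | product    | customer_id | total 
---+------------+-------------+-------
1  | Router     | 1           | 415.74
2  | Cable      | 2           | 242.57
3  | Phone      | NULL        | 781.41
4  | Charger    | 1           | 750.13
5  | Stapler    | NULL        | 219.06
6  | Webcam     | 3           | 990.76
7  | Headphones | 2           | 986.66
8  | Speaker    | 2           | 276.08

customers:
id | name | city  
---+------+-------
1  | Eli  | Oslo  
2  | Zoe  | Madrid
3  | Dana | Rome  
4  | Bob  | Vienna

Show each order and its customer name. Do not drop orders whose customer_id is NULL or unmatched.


LEFT JOIN keeps every row from orders (the left table); where customer_id has no match in customers, the customer columns become NULL. Walk through each order:
  - order 1 (Router): customer_id=1 -> matches Eli
  - order 2 (Cable): customer_id=2 -> matches Zoe
  - order 3 (Phone): customer_id=NULL, no match -> kept with NULL
  - order 4 (Charger): customer_id=1 -> matches Eli
  - order 5 (Stapler): customer_id=NULL, no match -> kept with NULL
  - order 6 (Webcam): customer_id=3 -> matches Dana
  - order 7 (Headphones): customer_id=2 -> matches Zoe
  - order 8 (Speaker): customer_id=2 -> matches Zoe
All 8 rows appear; 2 have NULL customer.

SQL:
SELECT a.product, b.name AS customer
FROM orders a
LEFT JOIN customers b ON a.customer_id = b.id

Result:
product    | customer
-----------+---------
Router     | Eli     
Cable      | Zoe     
Phone      | NULL    
Charger    | Eli     
Stapler    | NULL    
Webcam     | Dana    
Headphones | Zoe     
Speaker    | Zoe     


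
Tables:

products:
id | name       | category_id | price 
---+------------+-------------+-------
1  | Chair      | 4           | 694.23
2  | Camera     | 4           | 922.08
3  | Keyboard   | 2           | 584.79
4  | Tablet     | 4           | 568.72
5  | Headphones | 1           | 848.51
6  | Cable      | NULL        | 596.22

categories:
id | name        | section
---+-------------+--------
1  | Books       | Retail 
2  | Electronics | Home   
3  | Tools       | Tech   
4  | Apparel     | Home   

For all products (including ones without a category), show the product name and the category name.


LEFT JOIN keeps every row from products (the left table); where category_id has no match in categories, the category columns become NULL. Walk through each product:
  - product 1 (Chair): category_id=4 -> matches Apparel
  - product 2 (Camera): category_id=4 -> matches Apparel
  - product 3 (Keyboard): category_id=2 -> matches Electronics
  - product 4 (Tablet): category_id=4 -> matches Apparel
  - product 5 (Headphones): category_id=1 -> matches Books
  - product 6 (Cable): category_id=NULL, no match -> kept with NULL
All 6 rows appear; 1 has NULL category.

SQL:
SELECT a.name, b.name AS category
FROM products a
LEFT JOIN categories b ON a.category_id = b.id

Result:
name       | category   
-----------+------------
Chair      | Apparel    
Camera     | Apparel    
Keyboard   | Electronics
Tablet     | Apparel    
Headphones | Books      
Cable      | NULL       


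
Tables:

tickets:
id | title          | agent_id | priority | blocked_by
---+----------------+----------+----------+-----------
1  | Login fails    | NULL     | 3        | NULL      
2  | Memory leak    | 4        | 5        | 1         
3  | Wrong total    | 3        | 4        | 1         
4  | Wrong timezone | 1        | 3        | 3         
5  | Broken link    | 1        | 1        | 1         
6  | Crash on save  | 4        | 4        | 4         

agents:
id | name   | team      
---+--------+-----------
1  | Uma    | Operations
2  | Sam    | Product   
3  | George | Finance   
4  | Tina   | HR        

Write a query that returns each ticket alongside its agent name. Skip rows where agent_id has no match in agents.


INNER JOIN keeps only tickets rows whose agent_id matches an id in agents. Walk through each ticket:
  - ticket 1 (Login fails): agent_id=NULL, no match -> dropped
  - ticket 2 (Memory leak): agent_id=4 -> matches Tina
  - ticket 3 (Wrong total): agent_id=3 -> matches George
  - ticket 4 (Wrong timezone): agent_id=1 -> matches Uma
  - ticket 5 (Broken link): agent_id=1 -> matches Uma
  - ticket 6 (Crash on save): agent_id=4 -> matches Tina
So 1 of 6 rows is dropped.

SQL:
SELECT a.title, b.name AS agent
FROM tickets a
INNER JOIN agents b ON a.agent_id = b.id

Result:
title          | agent 
---------------+-------
Memory leak    | Tina  
Wrong total    | George
Wrong timezone | Uma   
Broken link    | Uma   
Crash on save  | Tina  


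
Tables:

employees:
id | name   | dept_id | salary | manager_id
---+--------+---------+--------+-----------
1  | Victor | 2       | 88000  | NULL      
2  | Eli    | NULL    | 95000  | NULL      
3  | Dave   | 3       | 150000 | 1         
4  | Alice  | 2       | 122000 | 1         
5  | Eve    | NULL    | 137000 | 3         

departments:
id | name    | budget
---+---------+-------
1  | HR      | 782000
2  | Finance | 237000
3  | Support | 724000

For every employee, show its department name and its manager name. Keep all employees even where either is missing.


Two LEFT JOINs from the same base table employees: one to departments via dept_id, one to employees itself via manager_id. Both are LEFT so every employee is preserved.
Match against departments:
  - employee 1 (Victor): dept_id=2 -> matches Finance
  - employee 2 (Eli): dept_id=NULL, no match -> kept with NULL
  - employee 3 (Dave): dept_id=3 -> matches Support
  - employee 4 (Alice): dept_id=2 -> matches Finance
  - employee 5 (Eve): dept_id=NULL, no match -> kept with NULL
Match against employees (self):
  - employee 1 (Victor): manager_id=NULL -> NULL
  - employee 2 (Eli): manager_id=NULL -> NULL
  - employee 3 (Dave): manager_id=1 -> Victor
  - employee 4 (Alice): manager_id=1 -> Victor
  - employee 5 (Eve): manager_id=3 -> Dave

SQL:
SELECT a.name, b.name AS department, c.name AS manager
FROM employees a
LEFT JOIN departments b ON a.dept_id = b.id
LEFT JOIN employees c ON a.manager_id = c.id

Result:
name   | department | manager
-------+------------+--------
Victor | Finance    | NULL   
Eli    | NULL       | NULL   
Dave   | Support    | Victor 
Alice  | Finance    | Victor 
Eve    | NULL       | Dave   


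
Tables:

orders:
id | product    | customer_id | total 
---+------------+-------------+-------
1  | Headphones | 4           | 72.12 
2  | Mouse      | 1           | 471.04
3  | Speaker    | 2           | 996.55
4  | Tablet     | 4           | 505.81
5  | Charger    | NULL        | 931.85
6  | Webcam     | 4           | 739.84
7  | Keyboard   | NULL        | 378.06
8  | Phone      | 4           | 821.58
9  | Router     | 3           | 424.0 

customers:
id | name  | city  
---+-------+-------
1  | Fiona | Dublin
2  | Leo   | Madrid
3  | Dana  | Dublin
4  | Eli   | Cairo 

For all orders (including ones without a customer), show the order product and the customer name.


LEFT JOIN keeps every row from orders (the left table); where customer_id has no match in customers, the customer columns become NULL. Walk through each order:
  - order 1 (Headphones): customer_id=4 -> matches Eli
  - order 2 (Mouse): customer_id=1 -> matches Fiona
  - order 3 (Speaker): customer_id=2 -> matches Leo
  - order 4 (Tablet): customer_id=4 -> matches Eli
  - order 5 (Charger): customer_id=NULL, no match -> kept with NULL
  - order 6 (Webcam): customer_id=4 -> matches Eli
  - order 7 (Keyboard): customer_id=NULL, no match -> kept with NULL
  - order 8 (Phone): customer_id=4 -> matches Eli
  - order 9 (Router): customer_id=3 -> matches Dana
All 9 rows appear; 2 have NULL customer.

SQL:
SELECT a.product, b.name AS customer
FROM orders a
LEFT JOIN customers b ON a.customer_id = b.id

Result:
product    | customer
-----------+---------
Headphones | Eli     
Mouse      | Fiona   
Speaker    | Leo     
Tablet     | Eli     
Charger    | NULL    
Webcam     | Eli     
Keyboard   | NULL    
Phone      | Eli     
Router     | Dana    


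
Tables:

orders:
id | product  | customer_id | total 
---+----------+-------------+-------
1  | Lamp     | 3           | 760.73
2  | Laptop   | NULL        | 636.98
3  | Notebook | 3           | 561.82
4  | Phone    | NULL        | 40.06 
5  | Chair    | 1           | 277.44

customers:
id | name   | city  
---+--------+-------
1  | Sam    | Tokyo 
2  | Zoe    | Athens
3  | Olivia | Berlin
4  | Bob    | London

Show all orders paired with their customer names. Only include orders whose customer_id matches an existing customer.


INNER JOIN keeps only orders rows whose customer_id matches an id in customers. Walk through each order:
  - order 1 (Lamp): customer_id=3 -> matches Olivia
  - order 2 (Laptop): customer_id=NULL, no match -> dropped
  - order 3 (Notebook): customer_id=3 -> matches Olivia
  - order 4 (Phone): customer_id=NULL, no match -> dropped
  - order 5 (Chair): customer_id=1 -> matches Sam
So 2 of 5 rows are dropped.

SQL:
SELECT a.product, b.name AS customer
FROM orders a
INNER JOIN customers b ON a.customer_id = b.id

Result:
product  | customer
---------+---------
Lamp     | Olivia  
Notebook | Olivia  
Chair    | Sam     


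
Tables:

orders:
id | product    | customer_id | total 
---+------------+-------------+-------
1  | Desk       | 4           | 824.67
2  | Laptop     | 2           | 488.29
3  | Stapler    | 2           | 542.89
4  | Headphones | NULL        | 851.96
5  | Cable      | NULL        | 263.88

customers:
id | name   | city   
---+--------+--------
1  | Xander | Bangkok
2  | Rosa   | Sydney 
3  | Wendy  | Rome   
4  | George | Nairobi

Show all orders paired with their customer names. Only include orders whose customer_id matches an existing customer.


INNER JOIN keeps only orders rows whose customer_id matches an id in customers. Walk through each order:
  - order 1 (Desk): customer_id=4 -> matches George
  - order 2 (Laptop): customer_id=2 -> matches Rosa
  - order 3 (Stapler): customer_id=2 -> matches Rosa
  - order 4 (Headphones): customer_id=NULL, no match -> dropped
  - order 5 (Cable): customer_id=NULL, no match -> dropped
So 2 of 5 rows are dropped.

SQL:
SELECT a.product, b.name AS customer
FROM orders a
INNER JOIN customers b ON a.customer_id = b.id

Result:
product | customer
--------+---------
Desk    | George  
Laptop  | Rosa    
Stapler | Rosa    


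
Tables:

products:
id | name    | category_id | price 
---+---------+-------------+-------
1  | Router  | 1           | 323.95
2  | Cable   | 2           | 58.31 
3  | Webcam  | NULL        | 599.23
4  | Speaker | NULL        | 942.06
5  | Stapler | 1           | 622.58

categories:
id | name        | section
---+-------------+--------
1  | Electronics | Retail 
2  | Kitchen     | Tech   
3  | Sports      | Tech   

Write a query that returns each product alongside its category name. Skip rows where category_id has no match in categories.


INNER JOIN keeps only products rows whose category_id matches an id in categories. Walk through each product:
  - product 1 (Router): category_id=1 -> matches Electronics
  - product 2 (Cable): category_id=2 -> matches Kitchen
  - product 3 (Webcam): category_id=NULL, no match -> dropped
  - product 4 (Speaker): category_id=NULL, no match -> dropped
  - product 5 (Stapler): category_id=1 -> matches Electronics
So 2 of 5 rows are dropped.

SQL:
SELECT a.name, b.name AS category
FROM products a
INNER JOIN categories b ON a.category_id = b.id

Result:
name    | category   
--------+------------
Router  | Electronics
Cable   | Kitchen    
Stapler | Electronics


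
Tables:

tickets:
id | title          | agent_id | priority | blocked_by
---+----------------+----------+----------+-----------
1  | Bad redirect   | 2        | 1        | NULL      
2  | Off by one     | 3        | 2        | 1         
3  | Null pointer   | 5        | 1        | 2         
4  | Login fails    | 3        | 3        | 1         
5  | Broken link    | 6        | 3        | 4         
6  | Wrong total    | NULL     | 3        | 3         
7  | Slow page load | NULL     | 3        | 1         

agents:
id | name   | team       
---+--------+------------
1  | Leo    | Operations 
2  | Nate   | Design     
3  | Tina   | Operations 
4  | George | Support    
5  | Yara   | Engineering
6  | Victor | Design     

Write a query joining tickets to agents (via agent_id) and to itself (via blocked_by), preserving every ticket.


Two LEFT JOINs from the same base table tickets: one to agents via agent_id, one to tickets itself via blocked_by. Both are LEFT so every ticket is preserved.
Match against agents:
  - ticket 1 (Bad redirect): agent_id=2 -> matches Nate
  - ticket 2 (Off by one): agent_id=3 -> matches Tina
  - ticket 3 (Null pointer): agent_id=5 -> matches Yara
  - ticket 4 (Login fails): agent_id=3 -> matches Tina
  - ticket 5 (Broken link): agent_id=6 -> matches Victor
  - ticket 6 (Wrong total): agent_id=NULL, no match -> kept with NULL
  - ticket 7 (Slow page load): agent_id=NULL, no match -> kept with NULL
Match against tickets (self):
  - ticket 1 (Bad redirect): blocked_by=NULL -> NULL
  - ticket 2 (Off by one): blocked_by=1 -> Bad redirect
  - ticket 3 (Null pointer): blocked_by=2 -> Off by one
  - ticket 4 (Login fails): blocked_by=1 -> Bad redirect
  - ticket 5 (Broken link): blocked_by=4 -> Login fails
  - ticket 6 (Wrong total): blocked_by=3 -> Null pointer
  - ticket 7 (Slow page load): blocked_by=1 -> Bad redirect

SQL:
SELECT a.title, b.name AS agent, c.title AS blocked_by
FROM tickets a
LEFT JOIN agents b ON a.agent_id = b.id
LEFT JOIN tickets c ON a.blocked_by = c.id

Result:
title          | agent  | blocked_by  
---------------+--------+-------------
Bad redirect   | Nate   | NULL        
Off by one     | Tina   | Bad redirect
Null pointer   | Yara   | Off by one  
Login fails    | Tina   | Bad redirect
Broken link    | Victor | Login fails 
Wrong total    | NULL   | Null pointer
Slow page load | NULL   | Bad redirect


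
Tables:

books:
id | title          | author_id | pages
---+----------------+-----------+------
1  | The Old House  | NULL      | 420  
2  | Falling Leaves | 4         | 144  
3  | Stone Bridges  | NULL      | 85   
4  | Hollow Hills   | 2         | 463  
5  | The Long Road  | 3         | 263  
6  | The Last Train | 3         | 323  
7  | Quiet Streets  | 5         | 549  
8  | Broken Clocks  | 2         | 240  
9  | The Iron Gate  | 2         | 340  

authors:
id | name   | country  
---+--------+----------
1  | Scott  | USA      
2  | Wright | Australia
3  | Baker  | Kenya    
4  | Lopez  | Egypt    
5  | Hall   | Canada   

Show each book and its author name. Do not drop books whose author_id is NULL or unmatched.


LEFT JOIN keeps every row from books (the left table); where author_id has no match in authors, the author columns become NULL. Walk through each book:
  - book 1 (The Old House): author_id=NULL, no match -> kept with NULL
  - book 2 (Falling Leaves): author_id=4 -> matches Lopez
  - book 3 (Stone Bridges): author_id=NULL, no match -> kept with NULL
  - book 4 (Hollow Hills): author_id=2 -> matches Wright
  - book 5 (The Long Road): author_id=3 -> matches Baker
  - book 6 (The Last Train): author_id=3 -> matches Baker
  - book 7 (Quiet Streets): author_id=5 -> matches Hall
  - book 8 (Broken Clocks): author_id=2 -> matches Wright
  - book 9 (The Iron Gate): author_id=2 -> matches Wright
All 9 rows appear; 2 have NULL author.

SQL:
SELECT a.title, b.name AS author
FROM books a
LEFT JOIN authors b ON a.author_id = b.id

Result:
title          | author
---------------+-------
The Old House  | NULL  
Falling Leaves | Lopez 
Stone Bridges  | NULL  
Hollow Hills   | Wright
The Long Road  | Baker 
The Last Train | Baker 
Quiet Streets  | Hall  
Broken Clocks  | Wright
The Iron Gate  | Wright


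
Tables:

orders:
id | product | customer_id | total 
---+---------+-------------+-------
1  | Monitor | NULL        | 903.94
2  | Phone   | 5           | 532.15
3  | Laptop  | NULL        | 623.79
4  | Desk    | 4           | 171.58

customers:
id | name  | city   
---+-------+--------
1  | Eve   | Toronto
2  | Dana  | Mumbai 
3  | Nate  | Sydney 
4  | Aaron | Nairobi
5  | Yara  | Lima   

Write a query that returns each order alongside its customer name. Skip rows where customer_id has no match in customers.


INNER JOIN keeps only orders rows whose customer_id matches an id in customers. Walk through each order:
  - order 1 (Monitor): customer_id=NULL, no match -> dropped
  - order 2 (Phone): customer_id=5 -> matches Yara
  - order 3 (Laptop): customer_id=NULL, no match -> dropped
  - order 4 (Desk): customer_id=4 -> matches Aaron
So 2 of 4 rows are dropped.

SQL:
SELECT a.product, b.name AS customer
FROM orders a
INNER JOIN customers b ON a.customer_id = b.id

Result:
product | customer
--------+---------
Phone   | Yara    
Desk    | Aaron   


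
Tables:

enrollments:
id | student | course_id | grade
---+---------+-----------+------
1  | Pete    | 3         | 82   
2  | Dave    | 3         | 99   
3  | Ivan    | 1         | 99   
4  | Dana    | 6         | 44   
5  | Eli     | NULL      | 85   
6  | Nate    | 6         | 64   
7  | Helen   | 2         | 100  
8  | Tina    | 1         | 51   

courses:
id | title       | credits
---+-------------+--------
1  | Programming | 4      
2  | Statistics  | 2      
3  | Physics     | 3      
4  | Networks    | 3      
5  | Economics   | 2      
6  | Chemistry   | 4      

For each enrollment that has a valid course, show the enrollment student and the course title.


INNER JOIN keeps only enrollments rows whose course_id matches an id in courses. Walk through each enrollment:
  - enrollment 1 (Pete): course_id=3 -> matches Physics
  - enrollment 2 (Dave): course_id=3 -> matches Physics
  - enrollment 3 (Ivan): course_id=1 -> matches Programming
  - enrollment 4 (Dana): course_id=6 -> matches Chemistry
  - enrollment 5 (Eli): course_id=NULL, no match -> dropped
  - enrollment 6 (Nate): course_id=6 -> matches Chemistry
  - enrollment 7 (Helen): course_id=2 -> matches Statistics
  - enrollment 8 (Tina): course_id=1 -> matches Programming
So 1 of 8 rows is dropped.

SQL:
SELECT a.student, b.title AS course
FROM enrollments a
INNER JOIN courses b ON a.course_id = b.id

Result:
student | course     
--------+------------
Pete    | Physics    
Dave    | Physics    
Ivan    | Programming
Dana    | Chemistry  
Nate    | Chemistry  
Helen   | Statistics 
Tina    | Programming


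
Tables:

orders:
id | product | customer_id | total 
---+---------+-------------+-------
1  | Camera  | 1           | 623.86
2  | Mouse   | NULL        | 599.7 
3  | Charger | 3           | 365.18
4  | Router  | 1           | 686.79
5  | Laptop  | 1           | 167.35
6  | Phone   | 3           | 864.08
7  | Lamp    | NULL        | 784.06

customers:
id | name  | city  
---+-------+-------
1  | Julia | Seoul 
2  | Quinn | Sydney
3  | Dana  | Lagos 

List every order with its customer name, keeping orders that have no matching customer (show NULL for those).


LEFT JOIN keeps every row from orders (the left table); where customer_id has no match in customers, the customer columns become NULL. Walk through each order:
  - order 1 (Camera): customer_id=1 -> matches Julia
  - order 2 (Mouse): customer_id=NULL, no match -> kept with NULL
  - order 3 (Charger): customer_id=3 -> matches Dana
  - order 4 (Router): customer_id=1 -> matches Julia
  - order 5 (Laptop): customer_id=1 -> matches Julia
  - order 6 (Phone): customer_id=3 -> matches Dana
  - order 7 (Lamp): customer_id=NULL, no match -> kept with NULL
All 7 rows appear; 2 have NULL customer.

SQL:
SELECT a.product, b.name AS customer
FROM orders a
LEFT JOIN customers b ON a.customer_id = b.id

Result:
product | customer
--------+---------
Camera  | Julia   
Mouse   | NULL    
Charger | Dana    
Router  | Julia   
Laptop  | Julia   
Phone   | Dana    
Lamp    | NULL    


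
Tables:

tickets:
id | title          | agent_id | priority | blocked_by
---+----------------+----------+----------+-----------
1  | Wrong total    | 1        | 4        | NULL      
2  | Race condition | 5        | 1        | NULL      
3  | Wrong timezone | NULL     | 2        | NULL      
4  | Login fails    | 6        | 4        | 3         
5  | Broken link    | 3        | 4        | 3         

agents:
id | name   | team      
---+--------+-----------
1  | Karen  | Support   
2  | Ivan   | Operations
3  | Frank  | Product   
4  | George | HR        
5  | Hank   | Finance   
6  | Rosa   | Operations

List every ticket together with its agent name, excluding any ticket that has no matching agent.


INNER JOIN keeps only tickets rows whose agent_id matches an id in agents. Walk through each ticket:
  - ticket 1 (Wrong total): agent_id=1 -> matches Karen
  - ticket 2 (Race condition): agent_id=5 -> matches Hank
  - ticket 3 (Wrong timezone): agent_id=NULL, no match -> dropped
  - ticket 4 (Login fails): agent_id=6 -> matches Rosa
  - ticket 5 (Broken link): agent_id=3 -> matches Frank
So 1 of 5 rows is dropped.

SQL:
SELECT a.title, b.name AS agent
FROM tickets a
INNER JOIN agents b ON a.agent_id = b.id

Result:
title          | agent
---------------+------
Wrong total    | Karen
Race condition | Hank 
Login fails    | Rosa 
Broken link    | Frank


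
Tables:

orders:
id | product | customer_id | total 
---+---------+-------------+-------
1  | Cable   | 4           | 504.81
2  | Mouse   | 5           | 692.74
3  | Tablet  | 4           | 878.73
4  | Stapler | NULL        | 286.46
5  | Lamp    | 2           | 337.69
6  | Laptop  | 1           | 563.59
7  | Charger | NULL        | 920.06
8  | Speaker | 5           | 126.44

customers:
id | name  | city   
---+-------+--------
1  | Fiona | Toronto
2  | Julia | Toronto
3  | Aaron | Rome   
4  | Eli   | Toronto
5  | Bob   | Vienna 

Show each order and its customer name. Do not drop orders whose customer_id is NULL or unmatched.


LEFT JOIN keeps every row from orders (the left table); where customer_id has no match in customers, the customer columns become NULL. Walk through each order:
  - order 1 (Cable): customer_id=4 -> matches Eli
  - order 2 (Mouse): customer_id=5 -> matches Bob
  - order 3 (Tablet): customer_id=4 -> matches Eli
  - order 4 (Stapler): customer_id=NULL, no match -> kept with NULL
  - order 5 (Lamp): customer_id=2 -> matches Julia
  - order 6 (Laptop): customer_id=1 -> matches Fiona
  - order 7 (Charger): customer_id=NULL, no match -> kept with NULL
  - order 8 (Speaker): customer_id=5 -> matches Bob
All 8 rows appear; 2 have NULL customer.

SQL:
SELECT a.product, b.name AS customer
FROM orders a
LEFT JOIN customers b ON a.customer_id = b.id

Result:
product | customer
--------+---------
Cable   | Eli     
Mouse   | Bob     
Tablet  | Eli     
Stapler | NULL    
Lamp    | Julia   
Laptop  | Fiona   
Charger | NULL    
Speaker | Bob     
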